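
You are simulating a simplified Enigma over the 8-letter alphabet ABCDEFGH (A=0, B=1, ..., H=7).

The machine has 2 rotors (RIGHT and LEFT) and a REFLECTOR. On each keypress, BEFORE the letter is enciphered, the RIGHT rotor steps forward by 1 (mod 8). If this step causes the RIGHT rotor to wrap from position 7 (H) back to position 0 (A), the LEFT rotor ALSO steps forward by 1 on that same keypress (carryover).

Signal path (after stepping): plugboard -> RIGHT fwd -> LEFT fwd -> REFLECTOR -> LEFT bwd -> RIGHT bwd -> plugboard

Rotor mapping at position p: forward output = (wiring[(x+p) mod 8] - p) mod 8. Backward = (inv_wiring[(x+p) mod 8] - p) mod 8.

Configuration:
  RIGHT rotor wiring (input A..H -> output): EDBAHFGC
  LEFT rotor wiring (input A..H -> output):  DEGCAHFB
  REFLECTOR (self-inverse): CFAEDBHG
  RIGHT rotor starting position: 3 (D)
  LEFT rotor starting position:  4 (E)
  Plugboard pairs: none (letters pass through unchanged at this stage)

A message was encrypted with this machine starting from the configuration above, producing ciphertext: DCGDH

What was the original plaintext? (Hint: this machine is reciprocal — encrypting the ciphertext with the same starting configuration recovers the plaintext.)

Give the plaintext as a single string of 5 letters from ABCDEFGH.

Char 1 ('D'): step: R->4, L=4; D->plug->D->R->G->L->C->refl->A->L'->F->R'->G->plug->G
Char 2 ('C'): step: R->5, L=4; C->plug->C->R->F->L->A->refl->C->L'->G->R'->E->plug->E
Char 3 ('G'): step: R->6, L=4; G->plug->G->R->B->L->D->refl->E->L'->A->R'->A->plug->A
Char 4 ('D'): step: R->7, L=4; D->plug->D->R->C->L->B->refl->F->L'->D->R'->A->plug->A
Char 5 ('H'): step: R->0, L->5 (L advanced); H->plug->H->R->C->L->E->refl->D->L'->H->R'->E->plug->E

Answer: GEAAE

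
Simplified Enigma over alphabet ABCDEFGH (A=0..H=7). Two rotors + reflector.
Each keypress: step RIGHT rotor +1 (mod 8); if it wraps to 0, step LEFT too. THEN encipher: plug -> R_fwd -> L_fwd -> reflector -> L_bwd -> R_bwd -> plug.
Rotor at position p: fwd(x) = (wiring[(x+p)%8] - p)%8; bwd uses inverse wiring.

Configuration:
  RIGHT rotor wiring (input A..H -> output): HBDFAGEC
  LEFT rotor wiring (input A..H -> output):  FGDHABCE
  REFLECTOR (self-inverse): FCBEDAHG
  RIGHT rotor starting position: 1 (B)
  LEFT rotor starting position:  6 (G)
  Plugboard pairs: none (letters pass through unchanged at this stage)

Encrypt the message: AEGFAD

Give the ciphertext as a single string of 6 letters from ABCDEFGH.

Char 1 ('A'): step: R->2, L=6; A->plug->A->R->B->L->G->refl->H->L'->C->R'->E->plug->E
Char 2 ('E'): step: R->3, L=6; E->plug->E->R->H->L->D->refl->E->L'->A->R'->H->plug->H
Char 3 ('G'): step: R->4, L=6; G->plug->G->R->H->L->D->refl->E->L'->A->R'->C->plug->C
Char 4 ('F'): step: R->5, L=6; F->plug->F->R->G->L->C->refl->B->L'->F->R'->C->plug->C
Char 5 ('A'): step: R->6, L=6; A->plug->A->R->G->L->C->refl->B->L'->F->R'->E->plug->E
Char 6 ('D'): step: R->7, L=6; D->plug->D->R->E->L->F->refl->A->L'->D->R'->A->plug->A

Answer: EHCCEA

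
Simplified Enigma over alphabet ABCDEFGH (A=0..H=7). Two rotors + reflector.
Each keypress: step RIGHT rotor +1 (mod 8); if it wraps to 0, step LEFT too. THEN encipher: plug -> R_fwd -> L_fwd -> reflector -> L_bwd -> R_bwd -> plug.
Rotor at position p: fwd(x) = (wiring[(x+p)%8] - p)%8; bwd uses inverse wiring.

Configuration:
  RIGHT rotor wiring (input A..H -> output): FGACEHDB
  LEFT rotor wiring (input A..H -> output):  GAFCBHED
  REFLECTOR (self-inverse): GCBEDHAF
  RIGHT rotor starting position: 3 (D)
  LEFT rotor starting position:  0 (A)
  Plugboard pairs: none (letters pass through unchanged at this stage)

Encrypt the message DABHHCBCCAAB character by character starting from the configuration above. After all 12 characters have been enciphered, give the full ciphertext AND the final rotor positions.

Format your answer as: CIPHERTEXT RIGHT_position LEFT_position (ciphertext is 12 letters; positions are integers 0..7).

Char 1 ('D'): step: R->4, L=0; D->plug->D->R->F->L->H->refl->F->L'->C->R'->F->plug->F
Char 2 ('A'): step: R->5, L=0; A->plug->A->R->C->L->F->refl->H->L'->F->R'->G->plug->G
Char 3 ('B'): step: R->6, L=0; B->plug->B->R->D->L->C->refl->B->L'->E->R'->F->plug->F
Char 4 ('H'): step: R->7, L=0; H->plug->H->R->E->L->B->refl->C->L'->D->R'->E->plug->E
Char 5 ('H'): step: R->0, L->1 (L advanced); H->plug->H->R->B->L->E->refl->D->L'->F->R'->A->plug->A
Char 6 ('C'): step: R->1, L=1; C->plug->C->R->B->L->E->refl->D->L'->F->R'->A->plug->A
Char 7 ('B'): step: R->2, L=1; B->plug->B->R->A->L->H->refl->F->L'->H->R'->F->plug->F
Char 8 ('C'): step: R->3, L=1; C->plug->C->R->E->L->G->refl->A->L'->D->R'->G->plug->G
Char 9 ('C'): step: R->4, L=1; C->plug->C->R->H->L->F->refl->H->L'->A->R'->A->plug->A
Char 10 ('A'): step: R->5, L=1; A->plug->A->R->C->L->B->refl->C->L'->G->R'->B->plug->B
Char 11 ('A'): step: R->6, L=1; A->plug->A->R->F->L->D->refl->E->L'->B->R'->H->plug->H
Char 12 ('B'): step: R->7, L=1; B->plug->B->R->G->L->C->refl->B->L'->C->R'->A->plug->A
Final: ciphertext=FGFEAAFGABHA, RIGHT=7, LEFT=1

Answer: FGFEAAFGABHA 7 1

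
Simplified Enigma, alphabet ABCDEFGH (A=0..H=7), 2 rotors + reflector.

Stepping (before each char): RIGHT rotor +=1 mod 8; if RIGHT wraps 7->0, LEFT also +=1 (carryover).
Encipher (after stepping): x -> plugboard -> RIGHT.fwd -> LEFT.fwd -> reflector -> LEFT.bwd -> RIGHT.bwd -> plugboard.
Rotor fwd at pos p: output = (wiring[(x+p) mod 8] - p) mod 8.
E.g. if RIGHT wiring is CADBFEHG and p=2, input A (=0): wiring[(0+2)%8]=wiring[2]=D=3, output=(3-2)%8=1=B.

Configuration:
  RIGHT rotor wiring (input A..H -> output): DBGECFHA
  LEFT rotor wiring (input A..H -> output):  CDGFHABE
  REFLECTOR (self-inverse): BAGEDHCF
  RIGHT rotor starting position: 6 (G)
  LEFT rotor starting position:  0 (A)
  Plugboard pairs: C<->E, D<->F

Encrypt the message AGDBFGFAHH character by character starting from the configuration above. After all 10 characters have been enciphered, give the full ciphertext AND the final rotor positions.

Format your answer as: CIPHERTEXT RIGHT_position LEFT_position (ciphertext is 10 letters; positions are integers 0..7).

Answer: FDHDAABGDB 0 2

Derivation:
Char 1 ('A'): step: R->7, L=0; A->plug->A->R->B->L->D->refl->E->L'->H->R'->D->plug->F
Char 2 ('G'): step: R->0, L->1 (L advanced); G->plug->G->R->H->L->B->refl->A->L'->F->R'->F->plug->D
Char 3 ('D'): step: R->1, L=1; D->plug->F->R->G->L->D->refl->E->L'->C->R'->H->plug->H
Char 4 ('B'): step: R->2, L=1; B->plug->B->R->C->L->E->refl->D->L'->G->R'->F->plug->D
Char 5 ('F'): step: R->3, L=1; F->plug->D->R->E->L->H->refl->F->L'->B->R'->A->plug->A
Char 6 ('G'): step: R->4, L=1; G->plug->G->R->C->L->E->refl->D->L'->G->R'->A->plug->A
Char 7 ('F'): step: R->5, L=1; F->plug->D->R->G->L->D->refl->E->L'->C->R'->B->plug->B
Char 8 ('A'): step: R->6, L=1; A->plug->A->R->B->L->F->refl->H->L'->E->R'->G->plug->G
Char 9 ('H'): step: R->7, L=1; H->plug->H->R->A->L->C->refl->G->L'->D->R'->F->plug->D
Char 10 ('H'): step: R->0, L->2 (L advanced); H->plug->H->R->A->L->E->refl->D->L'->B->R'->B->plug->B
Final: ciphertext=FDHDAABGDB, RIGHT=0, LEFT=2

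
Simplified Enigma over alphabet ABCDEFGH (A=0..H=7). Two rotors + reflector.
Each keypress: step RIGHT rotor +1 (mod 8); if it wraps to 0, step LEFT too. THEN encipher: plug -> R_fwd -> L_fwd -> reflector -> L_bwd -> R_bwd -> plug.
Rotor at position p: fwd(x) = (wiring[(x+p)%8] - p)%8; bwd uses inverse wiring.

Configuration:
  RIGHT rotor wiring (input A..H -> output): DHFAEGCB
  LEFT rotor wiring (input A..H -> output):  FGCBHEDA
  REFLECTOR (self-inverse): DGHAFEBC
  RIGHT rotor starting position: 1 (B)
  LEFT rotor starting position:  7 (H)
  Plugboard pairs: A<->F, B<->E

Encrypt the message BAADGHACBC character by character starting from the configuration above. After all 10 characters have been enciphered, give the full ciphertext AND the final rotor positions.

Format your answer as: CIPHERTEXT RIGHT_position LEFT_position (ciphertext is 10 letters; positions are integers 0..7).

Answer: GEDHBAEFHE 3 0

Derivation:
Char 1 ('B'): step: R->2, L=7; B->plug->E->R->A->L->B->refl->G->L'->B->R'->G->plug->G
Char 2 ('A'): step: R->3, L=7; A->plug->F->R->A->L->B->refl->G->L'->B->R'->B->plug->E
Char 3 ('A'): step: R->4, L=7; A->plug->F->R->D->L->D->refl->A->L'->F->R'->D->plug->D
Char 4 ('D'): step: R->5, L=7; D->plug->D->R->G->L->F->refl->E->L'->H->R'->H->plug->H
Char 5 ('G'): step: R->6, L=7; G->plug->G->R->G->L->F->refl->E->L'->H->R'->E->plug->B
Char 6 ('H'): step: R->7, L=7; H->plug->H->R->D->L->D->refl->A->L'->F->R'->F->plug->A
Char 7 ('A'): step: R->0, L->0 (L advanced); A->plug->F->R->G->L->D->refl->A->L'->H->R'->B->plug->E
Char 8 ('C'): step: R->1, L=0; C->plug->C->R->H->L->A->refl->D->L'->G->R'->A->plug->F
Char 9 ('B'): step: R->2, L=0; B->plug->E->R->A->L->F->refl->E->L'->F->R'->H->plug->H
Char 10 ('C'): step: R->3, L=0; C->plug->C->R->D->L->B->refl->G->L'->B->R'->B->plug->E
Final: ciphertext=GEDHBAEFHE, RIGHT=3, LEFT=0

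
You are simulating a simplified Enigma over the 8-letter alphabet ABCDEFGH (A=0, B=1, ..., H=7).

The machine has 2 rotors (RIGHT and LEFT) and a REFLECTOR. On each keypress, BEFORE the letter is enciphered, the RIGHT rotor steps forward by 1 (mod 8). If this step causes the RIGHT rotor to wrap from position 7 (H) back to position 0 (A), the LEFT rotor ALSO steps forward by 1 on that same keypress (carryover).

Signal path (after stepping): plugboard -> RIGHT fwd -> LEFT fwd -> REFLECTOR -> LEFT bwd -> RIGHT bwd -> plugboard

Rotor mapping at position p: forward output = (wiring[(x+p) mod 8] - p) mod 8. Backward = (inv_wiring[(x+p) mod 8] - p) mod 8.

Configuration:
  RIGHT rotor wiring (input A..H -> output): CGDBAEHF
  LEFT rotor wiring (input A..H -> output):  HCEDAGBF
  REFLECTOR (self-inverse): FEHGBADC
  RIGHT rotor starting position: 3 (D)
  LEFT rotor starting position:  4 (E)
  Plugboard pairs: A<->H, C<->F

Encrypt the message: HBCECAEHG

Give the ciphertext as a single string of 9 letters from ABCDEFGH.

Answer: ACDHHFCCE

Derivation:
Char 1 ('H'): step: R->4, L=4; H->plug->A->R->E->L->D->refl->G->L'->F->R'->H->plug->A
Char 2 ('B'): step: R->5, L=4; B->plug->B->R->C->L->F->refl->A->L'->G->R'->F->plug->C
Char 3 ('C'): step: R->6, L=4; C->plug->F->R->D->L->B->refl->E->L'->A->R'->D->plug->D
Char 4 ('E'): step: R->7, L=4; E->plug->E->R->C->L->F->refl->A->L'->G->R'->A->plug->H
Char 5 ('C'): step: R->0, L->5 (L advanced); C->plug->F->R->E->L->F->refl->A->L'->C->R'->A->plug->H
Char 6 ('A'): step: R->1, L=5; A->plug->H->R->B->L->E->refl->B->L'->A->R'->C->plug->F
Char 7 ('E'): step: R->2, L=5; E->plug->E->R->F->L->H->refl->C->L'->D->R'->F->plug->C
Char 8 ('H'): step: R->3, L=5; H->plug->A->R->G->L->G->refl->D->L'->H->R'->F->plug->C
Char 9 ('G'): step: R->4, L=5; G->plug->G->R->H->L->D->refl->G->L'->G->R'->E->plug->E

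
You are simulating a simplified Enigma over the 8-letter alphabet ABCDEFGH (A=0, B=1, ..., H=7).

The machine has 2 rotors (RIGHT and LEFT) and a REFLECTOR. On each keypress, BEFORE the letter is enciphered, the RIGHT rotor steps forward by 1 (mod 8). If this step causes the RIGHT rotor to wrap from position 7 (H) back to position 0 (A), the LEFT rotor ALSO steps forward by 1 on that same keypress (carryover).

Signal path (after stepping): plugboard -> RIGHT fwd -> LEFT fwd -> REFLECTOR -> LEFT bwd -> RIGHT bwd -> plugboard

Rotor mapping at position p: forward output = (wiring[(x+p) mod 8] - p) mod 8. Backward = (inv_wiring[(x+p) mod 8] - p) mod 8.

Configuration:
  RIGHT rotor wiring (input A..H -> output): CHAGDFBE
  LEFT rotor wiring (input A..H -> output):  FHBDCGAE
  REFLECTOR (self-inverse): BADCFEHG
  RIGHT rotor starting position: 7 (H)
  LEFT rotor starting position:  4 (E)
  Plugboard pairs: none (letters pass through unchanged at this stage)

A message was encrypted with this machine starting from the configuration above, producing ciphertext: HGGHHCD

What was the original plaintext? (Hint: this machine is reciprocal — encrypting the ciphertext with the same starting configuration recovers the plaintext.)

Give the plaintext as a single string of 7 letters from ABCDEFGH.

Char 1 ('H'): step: R->0, L->5 (L advanced); H->plug->H->R->E->L->C->refl->D->L'->B->R'->G->plug->G
Char 2 ('G'): step: R->1, L=5; G->plug->G->R->D->L->A->refl->B->L'->A->R'->F->plug->F
Char 3 ('G'): step: R->2, L=5; G->plug->G->R->A->L->B->refl->A->L'->D->R'->D->plug->D
Char 4 ('H'): step: R->3, L=5; H->plug->H->R->F->L->E->refl->F->L'->H->R'->F->plug->F
Char 5 ('H'): step: R->4, L=5; H->plug->H->R->C->L->H->refl->G->L'->G->R'->E->plug->E
Char 6 ('C'): step: R->5, L=5; C->plug->C->R->H->L->F->refl->E->L'->F->R'->D->plug->D
Char 7 ('D'): step: R->6, L=5; D->plug->D->R->B->L->D->refl->C->L'->E->R'->C->plug->C

Answer: GFDFEDC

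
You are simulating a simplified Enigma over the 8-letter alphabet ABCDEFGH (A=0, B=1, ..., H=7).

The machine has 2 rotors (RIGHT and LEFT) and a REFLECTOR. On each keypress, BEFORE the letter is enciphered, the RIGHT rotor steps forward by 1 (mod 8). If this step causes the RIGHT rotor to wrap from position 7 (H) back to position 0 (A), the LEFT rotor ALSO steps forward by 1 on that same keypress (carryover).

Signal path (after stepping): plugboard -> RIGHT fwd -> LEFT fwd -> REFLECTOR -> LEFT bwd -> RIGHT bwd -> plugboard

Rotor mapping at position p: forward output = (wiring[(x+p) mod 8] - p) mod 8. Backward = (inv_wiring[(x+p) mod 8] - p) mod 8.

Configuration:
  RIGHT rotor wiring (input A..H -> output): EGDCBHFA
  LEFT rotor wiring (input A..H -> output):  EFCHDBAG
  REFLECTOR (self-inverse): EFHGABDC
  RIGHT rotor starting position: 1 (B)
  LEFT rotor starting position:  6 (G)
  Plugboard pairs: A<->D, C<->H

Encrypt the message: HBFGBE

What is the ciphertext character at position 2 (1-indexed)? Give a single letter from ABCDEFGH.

Char 1 ('H'): step: R->2, L=6; H->plug->C->R->H->L->D->refl->G->L'->C->R'->G->plug->G
Char 2 ('B'): step: R->3, L=6; B->plug->B->R->G->L->F->refl->B->L'->F->R'->E->plug->E

E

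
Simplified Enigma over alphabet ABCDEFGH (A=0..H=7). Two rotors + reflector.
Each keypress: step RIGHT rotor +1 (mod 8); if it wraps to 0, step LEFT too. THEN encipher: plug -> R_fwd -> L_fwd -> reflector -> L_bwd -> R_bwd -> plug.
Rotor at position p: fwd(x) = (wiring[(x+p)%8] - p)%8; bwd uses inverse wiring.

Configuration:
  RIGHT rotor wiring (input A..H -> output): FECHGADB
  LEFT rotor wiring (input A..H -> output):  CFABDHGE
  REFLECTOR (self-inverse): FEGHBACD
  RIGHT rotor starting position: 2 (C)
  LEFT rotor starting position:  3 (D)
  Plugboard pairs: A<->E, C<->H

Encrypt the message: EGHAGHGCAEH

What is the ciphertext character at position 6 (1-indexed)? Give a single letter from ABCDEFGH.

Char 1 ('E'): step: R->3, L=3; E->plug->A->R->E->L->B->refl->E->L'->C->R'->F->plug->F
Char 2 ('G'): step: R->4, L=3; G->plug->G->R->G->L->C->refl->G->L'->A->R'->F->plug->F
Char 3 ('H'): step: R->5, L=3; H->plug->C->R->E->L->B->refl->E->L'->C->R'->G->plug->G
Char 4 ('A'): step: R->6, L=3; A->plug->E->R->E->L->B->refl->E->L'->C->R'->H->plug->C
Char 5 ('G'): step: R->7, L=3; G->plug->G->R->B->L->A->refl->F->L'->H->R'->F->plug->F
Char 6 ('H'): step: R->0, L->4 (L advanced); H->plug->C->R->C->L->C->refl->G->L'->E->R'->B->plug->B

B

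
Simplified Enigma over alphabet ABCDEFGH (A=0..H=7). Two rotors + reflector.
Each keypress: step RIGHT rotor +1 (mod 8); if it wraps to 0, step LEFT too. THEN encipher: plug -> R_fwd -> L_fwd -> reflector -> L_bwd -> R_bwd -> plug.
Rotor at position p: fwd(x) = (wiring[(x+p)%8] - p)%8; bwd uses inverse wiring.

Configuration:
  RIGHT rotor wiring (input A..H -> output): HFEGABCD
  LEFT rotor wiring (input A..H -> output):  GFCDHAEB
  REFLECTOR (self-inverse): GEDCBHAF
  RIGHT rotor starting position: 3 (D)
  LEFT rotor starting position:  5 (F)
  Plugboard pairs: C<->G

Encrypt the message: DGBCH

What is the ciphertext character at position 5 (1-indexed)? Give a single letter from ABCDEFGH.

Char 1 ('D'): step: R->4, L=5; D->plug->D->R->H->L->C->refl->D->L'->A->R'->G->plug->C
Char 2 ('G'): step: R->5, L=5; G->plug->C->R->G->L->G->refl->A->L'->E->R'->A->plug->A
Char 3 ('B'): step: R->6, L=5; B->plug->B->R->F->L->F->refl->H->L'->B->R'->C->plug->G
Char 4 ('C'): step: R->7, L=5; C->plug->G->R->C->L->E->refl->B->L'->D->R'->H->plug->H
Char 5 ('H'): step: R->0, L->6 (L advanced); H->plug->H->R->D->L->H->refl->F->L'->F->R'->B->plug->B

B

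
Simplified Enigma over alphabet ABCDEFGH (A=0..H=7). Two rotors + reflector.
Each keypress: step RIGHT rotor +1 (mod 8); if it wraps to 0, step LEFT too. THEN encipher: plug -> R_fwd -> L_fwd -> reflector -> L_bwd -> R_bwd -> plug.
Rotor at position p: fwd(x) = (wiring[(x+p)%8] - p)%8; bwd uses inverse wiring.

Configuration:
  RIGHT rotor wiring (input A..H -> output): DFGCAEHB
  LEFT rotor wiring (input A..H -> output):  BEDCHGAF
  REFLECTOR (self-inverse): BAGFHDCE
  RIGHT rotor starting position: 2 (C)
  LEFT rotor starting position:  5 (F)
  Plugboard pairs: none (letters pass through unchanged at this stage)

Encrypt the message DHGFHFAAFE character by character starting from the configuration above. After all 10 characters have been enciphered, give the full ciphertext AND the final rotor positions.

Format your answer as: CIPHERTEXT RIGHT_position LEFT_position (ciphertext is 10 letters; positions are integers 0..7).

Answer: HFABADHDHH 4 6

Derivation:
Char 1 ('D'): step: R->3, L=5; D->plug->D->R->E->L->H->refl->E->L'->D->R'->H->plug->H
Char 2 ('H'): step: R->4, L=5; H->plug->H->R->G->L->F->refl->D->L'->B->R'->F->plug->F
Char 3 ('G'): step: R->5, L=5; G->plug->G->R->F->L->G->refl->C->L'->H->R'->A->plug->A
Char 4 ('F'): step: R->6, L=5; F->plug->F->R->E->L->H->refl->E->L'->D->R'->B->plug->B
Char 5 ('H'): step: R->7, L=5; H->plug->H->R->A->L->B->refl->A->L'->C->R'->A->plug->A
Char 6 ('F'): step: R->0, L->6 (L advanced); F->plug->F->R->E->L->F->refl->D->L'->C->R'->D->plug->D
Char 7 ('A'): step: R->1, L=6; A->plug->A->R->E->L->F->refl->D->L'->C->R'->H->plug->H
Char 8 ('A'): step: R->2, L=6; A->plug->A->R->E->L->F->refl->D->L'->C->R'->D->plug->D
Char 9 ('F'): step: R->3, L=6; F->plug->F->R->A->L->C->refl->G->L'->D->R'->H->plug->H
Char 10 ('E'): step: R->4, L=6; E->plug->E->R->H->L->A->refl->B->L'->G->R'->H->plug->H
Final: ciphertext=HFABADHDHH, RIGHT=4, LEFT=6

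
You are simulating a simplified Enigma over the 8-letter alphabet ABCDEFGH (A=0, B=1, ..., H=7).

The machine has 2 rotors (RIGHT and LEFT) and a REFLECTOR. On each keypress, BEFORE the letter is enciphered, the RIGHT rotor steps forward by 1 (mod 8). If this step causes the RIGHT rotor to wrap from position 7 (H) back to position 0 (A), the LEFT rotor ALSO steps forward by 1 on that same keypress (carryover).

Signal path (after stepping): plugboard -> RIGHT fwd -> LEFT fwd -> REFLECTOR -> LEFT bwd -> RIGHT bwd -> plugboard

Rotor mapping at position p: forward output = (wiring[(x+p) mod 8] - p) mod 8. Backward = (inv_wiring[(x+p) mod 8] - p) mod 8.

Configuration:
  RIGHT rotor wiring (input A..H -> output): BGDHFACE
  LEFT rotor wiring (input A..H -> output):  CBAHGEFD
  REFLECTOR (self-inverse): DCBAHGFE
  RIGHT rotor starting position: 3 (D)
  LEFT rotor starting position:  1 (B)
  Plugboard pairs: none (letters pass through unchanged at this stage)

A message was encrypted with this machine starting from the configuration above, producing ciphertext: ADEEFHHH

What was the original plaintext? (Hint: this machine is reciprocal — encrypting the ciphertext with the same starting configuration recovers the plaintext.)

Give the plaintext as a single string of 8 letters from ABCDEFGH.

Answer: EHFDAFDE

Derivation:
Char 1 ('A'): step: R->4, L=1; A->plug->A->R->B->L->H->refl->E->L'->F->R'->E->plug->E
Char 2 ('D'): step: R->5, L=1; D->plug->D->R->E->L->D->refl->A->L'->A->R'->H->plug->H
Char 3 ('E'): step: R->6, L=1; E->plug->E->R->F->L->E->refl->H->L'->B->R'->F->plug->F
Char 4 ('E'): step: R->7, L=1; E->plug->E->R->A->L->A->refl->D->L'->E->R'->D->plug->D
Char 5 ('F'): step: R->0, L->2 (L advanced); F->plug->F->R->A->L->G->refl->F->L'->B->R'->A->plug->A
Char 6 ('H'): step: R->1, L=2; H->plug->H->R->A->L->G->refl->F->L'->B->R'->F->plug->F
Char 7 ('H'): step: R->2, L=2; H->plug->H->R->E->L->D->refl->A->L'->G->R'->D->plug->D
Char 8 ('H'): step: R->3, L=2; H->plug->H->R->A->L->G->refl->F->L'->B->R'->E->plug->E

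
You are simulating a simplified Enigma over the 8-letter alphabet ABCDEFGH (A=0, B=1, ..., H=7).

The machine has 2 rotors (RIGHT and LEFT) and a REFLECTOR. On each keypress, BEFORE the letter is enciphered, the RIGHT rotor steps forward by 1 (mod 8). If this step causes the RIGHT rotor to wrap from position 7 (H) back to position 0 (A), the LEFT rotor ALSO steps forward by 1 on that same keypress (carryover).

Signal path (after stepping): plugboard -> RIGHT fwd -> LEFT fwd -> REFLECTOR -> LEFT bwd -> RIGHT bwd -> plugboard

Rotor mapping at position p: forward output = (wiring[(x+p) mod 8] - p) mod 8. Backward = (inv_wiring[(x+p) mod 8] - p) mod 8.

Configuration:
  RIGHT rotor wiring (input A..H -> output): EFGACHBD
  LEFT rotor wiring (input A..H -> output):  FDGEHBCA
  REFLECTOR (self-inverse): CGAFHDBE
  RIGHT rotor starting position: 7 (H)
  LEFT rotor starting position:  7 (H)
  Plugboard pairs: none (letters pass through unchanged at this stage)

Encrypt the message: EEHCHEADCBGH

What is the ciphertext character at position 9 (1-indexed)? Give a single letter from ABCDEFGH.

Char 1 ('E'): step: R->0, L->0 (L advanced); E->plug->E->R->C->L->G->refl->B->L'->F->R'->B->plug->B
Char 2 ('E'): step: R->1, L=0; E->plug->E->R->G->L->C->refl->A->L'->H->R'->C->plug->C
Char 3 ('H'): step: R->2, L=0; H->plug->H->R->D->L->E->refl->H->L'->E->R'->A->plug->A
Char 4 ('C'): step: R->3, L=0; C->plug->C->R->E->L->H->refl->E->L'->D->R'->H->plug->H
Char 5 ('H'): step: R->4, L=0; H->plug->H->R->E->L->H->refl->E->L'->D->R'->B->plug->B
Char 6 ('E'): step: R->5, L=0; E->plug->E->R->A->L->F->refl->D->L'->B->R'->F->plug->F
Char 7 ('A'): step: R->6, L=0; A->plug->A->R->D->L->E->refl->H->L'->E->R'->G->plug->G
Char 8 ('D'): step: R->7, L=0; D->plug->D->R->H->L->A->refl->C->L'->G->R'->C->plug->C
Char 9 ('C'): step: R->0, L->1 (L advanced); C->plug->C->R->G->L->H->refl->E->L'->H->R'->F->plug->F

F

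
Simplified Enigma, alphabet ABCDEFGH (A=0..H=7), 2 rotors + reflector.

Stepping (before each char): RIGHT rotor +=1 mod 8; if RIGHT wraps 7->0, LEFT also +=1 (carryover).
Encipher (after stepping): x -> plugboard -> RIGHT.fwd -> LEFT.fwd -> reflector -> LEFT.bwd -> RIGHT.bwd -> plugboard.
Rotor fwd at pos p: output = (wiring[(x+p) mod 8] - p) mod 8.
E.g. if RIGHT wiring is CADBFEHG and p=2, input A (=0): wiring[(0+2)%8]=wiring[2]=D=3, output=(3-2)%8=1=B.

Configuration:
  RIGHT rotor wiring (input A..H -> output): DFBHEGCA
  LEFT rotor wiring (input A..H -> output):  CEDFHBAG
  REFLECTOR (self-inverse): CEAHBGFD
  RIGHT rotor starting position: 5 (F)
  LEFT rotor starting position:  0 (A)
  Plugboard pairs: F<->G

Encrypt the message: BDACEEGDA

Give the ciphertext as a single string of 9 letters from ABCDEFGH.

Char 1 ('B'): step: R->6, L=0; B->plug->B->R->C->L->D->refl->H->L'->E->R'->A->plug->A
Char 2 ('D'): step: R->7, L=0; D->plug->D->R->C->L->D->refl->H->L'->E->R'->B->plug->B
Char 3 ('A'): step: R->0, L->1 (L advanced); A->plug->A->R->D->L->G->refl->F->L'->G->R'->F->plug->G
Char 4 ('C'): step: R->1, L=1; C->plug->C->R->G->L->F->refl->G->L'->D->R'->D->plug->D
Char 5 ('E'): step: R->2, L=1; E->plug->E->R->A->L->D->refl->H->L'->F->R'->B->plug->B
Char 6 ('E'): step: R->3, L=1; E->plug->E->R->F->L->H->refl->D->L'->A->R'->F->plug->G
Char 7 ('G'): step: R->4, L=1; G->plug->F->R->B->L->C->refl->A->L'->E->R'->D->plug->D
Char 8 ('D'): step: R->5, L=1; D->plug->D->R->G->L->F->refl->G->L'->D->R'->C->plug->C
Char 9 ('A'): step: R->6, L=1; A->plug->A->R->E->L->A->refl->C->L'->B->R'->F->plug->G

Answer: ABGDBGDCG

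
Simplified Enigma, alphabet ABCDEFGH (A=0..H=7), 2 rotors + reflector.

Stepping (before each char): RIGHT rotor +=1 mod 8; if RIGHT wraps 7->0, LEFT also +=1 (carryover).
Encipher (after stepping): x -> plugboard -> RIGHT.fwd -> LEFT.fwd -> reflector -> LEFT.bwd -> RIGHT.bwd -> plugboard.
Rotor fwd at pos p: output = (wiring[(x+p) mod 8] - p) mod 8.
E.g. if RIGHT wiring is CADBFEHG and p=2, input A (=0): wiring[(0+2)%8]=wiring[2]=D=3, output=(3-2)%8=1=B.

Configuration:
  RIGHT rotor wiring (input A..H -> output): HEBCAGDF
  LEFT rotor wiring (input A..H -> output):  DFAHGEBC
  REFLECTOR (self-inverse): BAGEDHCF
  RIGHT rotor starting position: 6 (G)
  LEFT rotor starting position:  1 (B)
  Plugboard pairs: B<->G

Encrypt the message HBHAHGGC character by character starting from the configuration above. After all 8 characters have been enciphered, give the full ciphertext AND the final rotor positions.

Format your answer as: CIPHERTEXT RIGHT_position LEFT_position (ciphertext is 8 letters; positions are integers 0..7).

Char 1 ('H'): step: R->7, L=1; H->plug->H->R->E->L->D->refl->E->L'->A->R'->B->plug->G
Char 2 ('B'): step: R->0, L->2 (L advanced); B->plug->G->R->D->L->C->refl->G->L'->A->R'->E->plug->E
Char 3 ('H'): step: R->1, L=2; H->plug->H->R->G->L->B->refl->A->L'->F->R'->E->plug->E
Char 4 ('A'): step: R->2, L=2; A->plug->A->R->H->L->D->refl->E->L'->C->R'->H->plug->H
Char 5 ('H'): step: R->3, L=2; H->plug->H->R->G->L->B->refl->A->L'->F->R'->B->plug->G
Char 6 ('G'): step: R->4, L=2; G->plug->B->R->C->L->E->refl->D->L'->H->R'->C->plug->C
Char 7 ('G'): step: R->5, L=2; G->plug->B->R->G->L->B->refl->A->L'->F->R'->G->plug->B
Char 8 ('C'): step: R->6, L=2; C->plug->C->R->B->L->F->refl->H->L'->E->R'->F->plug->F
Final: ciphertext=GEEHGCBF, RIGHT=6, LEFT=2

Answer: GEEHGCBF 6 2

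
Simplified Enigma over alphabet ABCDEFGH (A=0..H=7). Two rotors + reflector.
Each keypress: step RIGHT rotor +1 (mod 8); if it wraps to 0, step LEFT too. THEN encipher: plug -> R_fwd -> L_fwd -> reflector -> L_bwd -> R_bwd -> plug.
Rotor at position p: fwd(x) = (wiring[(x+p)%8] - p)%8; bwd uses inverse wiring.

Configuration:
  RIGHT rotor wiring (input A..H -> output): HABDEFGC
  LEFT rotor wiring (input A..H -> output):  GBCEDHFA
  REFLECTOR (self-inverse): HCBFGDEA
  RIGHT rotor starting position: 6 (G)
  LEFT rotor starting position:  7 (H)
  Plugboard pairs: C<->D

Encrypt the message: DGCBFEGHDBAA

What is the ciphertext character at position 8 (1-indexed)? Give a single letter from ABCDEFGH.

Char 1 ('D'): step: R->7, L=7; D->plug->C->R->B->L->H->refl->A->L'->G->R'->G->plug->G
Char 2 ('G'): step: R->0, L->0 (L advanced); G->plug->G->R->G->L->F->refl->D->L'->E->R'->E->plug->E
Char 3 ('C'): step: R->1, L=0; C->plug->D->R->D->L->E->refl->G->L'->A->R'->B->plug->B
Char 4 ('B'): step: R->2, L=0; B->plug->B->R->B->L->B->refl->C->L'->C->R'->C->plug->D
Char 5 ('F'): step: R->3, L=0; F->plug->F->R->E->L->D->refl->F->L'->G->R'->H->plug->H
Char 6 ('E'): step: R->4, L=0; E->plug->E->R->D->L->E->refl->G->L'->A->R'->A->plug->A
Char 7 ('G'): step: R->5, L=0; G->plug->G->R->G->L->F->refl->D->L'->E->R'->F->plug->F
Char 8 ('H'): step: R->6, L=0; H->plug->H->R->H->L->A->refl->H->L'->F->R'->F->plug->F

F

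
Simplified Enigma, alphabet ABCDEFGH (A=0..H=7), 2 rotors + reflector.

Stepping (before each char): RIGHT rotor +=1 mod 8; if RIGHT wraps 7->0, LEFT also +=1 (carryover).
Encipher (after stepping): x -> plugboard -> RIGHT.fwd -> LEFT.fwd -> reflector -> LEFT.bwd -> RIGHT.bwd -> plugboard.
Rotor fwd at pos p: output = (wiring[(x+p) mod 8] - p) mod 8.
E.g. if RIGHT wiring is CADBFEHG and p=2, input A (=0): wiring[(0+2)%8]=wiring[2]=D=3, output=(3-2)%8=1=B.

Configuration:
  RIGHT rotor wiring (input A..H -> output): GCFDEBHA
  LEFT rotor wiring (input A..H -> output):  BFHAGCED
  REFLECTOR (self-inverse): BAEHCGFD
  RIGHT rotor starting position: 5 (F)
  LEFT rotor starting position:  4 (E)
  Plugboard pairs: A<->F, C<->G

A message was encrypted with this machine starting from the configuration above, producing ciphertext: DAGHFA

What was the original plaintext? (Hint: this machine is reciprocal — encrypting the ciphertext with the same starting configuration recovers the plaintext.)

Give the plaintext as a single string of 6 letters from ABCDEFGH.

Answer: FCDDEE

Derivation:
Char 1 ('D'): step: R->6, L=4; D->plug->D->R->E->L->F->refl->G->L'->B->R'->A->plug->F
Char 2 ('A'): step: R->7, L=4; A->plug->F->R->F->L->B->refl->A->L'->C->R'->G->plug->C
Char 3 ('G'): step: R->0, L->5 (L advanced); G->plug->C->R->F->L->C->refl->E->L'->D->R'->D->plug->D
Char 4 ('H'): step: R->1, L=5; H->plug->H->R->F->L->C->refl->E->L'->D->R'->D->plug->D
Char 5 ('F'): step: R->2, L=5; F->plug->A->R->D->L->E->refl->C->L'->F->R'->E->plug->E
Char 6 ('A'): step: R->3, L=5; A->plug->F->R->D->L->E->refl->C->L'->F->R'->E->plug->E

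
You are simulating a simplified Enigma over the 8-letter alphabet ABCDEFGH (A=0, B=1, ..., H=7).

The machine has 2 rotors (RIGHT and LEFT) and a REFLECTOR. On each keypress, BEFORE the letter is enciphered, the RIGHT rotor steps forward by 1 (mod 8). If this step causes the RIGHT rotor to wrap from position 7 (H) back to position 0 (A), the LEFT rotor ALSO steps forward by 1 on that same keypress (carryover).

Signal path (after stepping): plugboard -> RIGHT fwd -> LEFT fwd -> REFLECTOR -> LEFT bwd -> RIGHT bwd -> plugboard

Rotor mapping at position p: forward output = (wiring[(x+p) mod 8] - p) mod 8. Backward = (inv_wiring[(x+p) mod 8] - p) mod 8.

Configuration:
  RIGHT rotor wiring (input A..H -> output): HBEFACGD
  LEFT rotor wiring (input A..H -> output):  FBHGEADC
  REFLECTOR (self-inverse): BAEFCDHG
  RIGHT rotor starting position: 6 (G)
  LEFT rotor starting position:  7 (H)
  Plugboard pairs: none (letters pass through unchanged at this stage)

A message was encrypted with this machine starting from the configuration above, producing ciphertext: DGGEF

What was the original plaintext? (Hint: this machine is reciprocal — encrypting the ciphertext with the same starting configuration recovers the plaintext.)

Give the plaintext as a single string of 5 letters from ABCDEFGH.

Answer: BEBHC

Derivation:
Char 1 ('D'): step: R->7, L=7; D->plug->D->R->F->L->F->refl->D->L'->A->R'->B->plug->B
Char 2 ('G'): step: R->0, L->0 (L advanced); G->plug->G->R->G->L->D->refl->F->L'->A->R'->E->plug->E
Char 3 ('G'): step: R->1, L=0; G->plug->G->R->C->L->H->refl->G->L'->D->R'->B->plug->B
Char 4 ('E'): step: R->2, L=0; E->plug->E->R->E->L->E->refl->C->L'->H->R'->H->plug->H
Char 5 ('F'): step: R->3, L=0; F->plug->F->R->E->L->E->refl->C->L'->H->R'->C->plug->C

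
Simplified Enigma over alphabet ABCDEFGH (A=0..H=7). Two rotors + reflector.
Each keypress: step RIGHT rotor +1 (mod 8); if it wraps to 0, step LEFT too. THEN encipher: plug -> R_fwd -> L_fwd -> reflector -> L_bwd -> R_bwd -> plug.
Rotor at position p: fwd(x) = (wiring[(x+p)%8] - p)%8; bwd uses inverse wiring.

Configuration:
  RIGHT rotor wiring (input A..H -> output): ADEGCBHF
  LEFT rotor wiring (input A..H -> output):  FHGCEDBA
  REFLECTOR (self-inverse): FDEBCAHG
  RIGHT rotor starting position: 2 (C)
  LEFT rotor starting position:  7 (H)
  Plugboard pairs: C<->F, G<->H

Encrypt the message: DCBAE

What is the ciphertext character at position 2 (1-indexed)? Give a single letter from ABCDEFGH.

Char 1 ('D'): step: R->3, L=7; D->plug->D->R->E->L->D->refl->B->L'->A->R'->G->plug->H
Char 2 ('C'): step: R->4, L=7; C->plug->F->R->H->L->C->refl->E->L'->G->R'->A->plug->A

A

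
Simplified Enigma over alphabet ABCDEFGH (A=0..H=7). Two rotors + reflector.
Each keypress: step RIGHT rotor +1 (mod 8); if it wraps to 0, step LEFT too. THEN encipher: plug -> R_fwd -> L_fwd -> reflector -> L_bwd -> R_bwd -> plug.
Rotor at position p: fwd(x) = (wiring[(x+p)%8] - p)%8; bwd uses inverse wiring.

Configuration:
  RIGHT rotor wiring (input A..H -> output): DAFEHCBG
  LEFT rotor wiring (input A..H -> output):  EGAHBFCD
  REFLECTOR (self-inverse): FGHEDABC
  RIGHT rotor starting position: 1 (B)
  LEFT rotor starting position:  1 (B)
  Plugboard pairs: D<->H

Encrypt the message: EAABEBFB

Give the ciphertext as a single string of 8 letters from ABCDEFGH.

Char 1 ('E'): step: R->2, L=1; E->plug->E->R->H->L->D->refl->E->L'->E->R'->F->plug->F
Char 2 ('A'): step: R->3, L=1; A->plug->A->R->B->L->H->refl->C->L'->G->R'->D->plug->H
Char 3 ('A'): step: R->4, L=1; A->plug->A->R->D->L->A->refl->F->L'->A->R'->H->plug->D
Char 4 ('B'): step: R->5, L=1; B->plug->B->R->E->L->E->refl->D->L'->H->R'->G->plug->G
Char 5 ('E'): step: R->6, L=1; E->plug->E->R->H->L->D->refl->E->L'->E->R'->H->plug->D
Char 6 ('B'): step: R->7, L=1; B->plug->B->R->E->L->E->refl->D->L'->H->R'->A->plug->A
Char 7 ('F'): step: R->0, L->2 (L advanced); F->plug->F->R->C->L->H->refl->C->L'->G->R'->H->plug->D
Char 8 ('B'): step: R->1, L=2; B->plug->B->R->E->L->A->refl->F->L'->B->R'->E->plug->E

Answer: FHDGDADE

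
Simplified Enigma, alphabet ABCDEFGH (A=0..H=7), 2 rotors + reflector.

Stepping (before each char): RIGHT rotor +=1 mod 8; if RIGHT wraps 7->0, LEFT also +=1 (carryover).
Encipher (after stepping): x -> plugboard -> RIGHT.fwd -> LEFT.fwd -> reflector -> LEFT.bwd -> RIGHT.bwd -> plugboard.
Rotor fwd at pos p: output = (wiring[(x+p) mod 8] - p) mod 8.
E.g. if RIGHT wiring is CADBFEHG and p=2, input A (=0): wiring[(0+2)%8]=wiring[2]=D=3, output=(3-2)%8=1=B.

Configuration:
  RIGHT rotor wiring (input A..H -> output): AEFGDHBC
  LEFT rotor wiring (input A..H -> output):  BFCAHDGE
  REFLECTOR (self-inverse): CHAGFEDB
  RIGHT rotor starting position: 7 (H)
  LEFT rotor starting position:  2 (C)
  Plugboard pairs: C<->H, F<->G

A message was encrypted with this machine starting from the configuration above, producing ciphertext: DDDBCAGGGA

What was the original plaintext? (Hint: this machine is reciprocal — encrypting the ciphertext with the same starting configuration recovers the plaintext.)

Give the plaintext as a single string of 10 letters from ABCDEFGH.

Answer: CEAFDCCEBD

Derivation:
Char 1 ('D'): step: R->0, L->3 (L advanced); D->plug->D->R->G->L->C->refl->A->L'->C->R'->H->plug->C
Char 2 ('D'): step: R->1, L=3; D->plug->D->R->C->L->A->refl->C->L'->G->R'->E->plug->E
Char 3 ('D'): step: R->2, L=3; D->plug->D->R->F->L->G->refl->D->L'->D->R'->A->plug->A
Char 4 ('B'): step: R->3, L=3; B->plug->B->R->A->L->F->refl->E->L'->B->R'->G->plug->F
Char 5 ('C'): step: R->4, L=3; C->plug->H->R->C->L->A->refl->C->L'->G->R'->D->plug->D
Char 6 ('A'): step: R->5, L=3; A->plug->A->R->C->L->A->refl->C->L'->G->R'->H->plug->C
Char 7 ('G'): step: R->6, L=3; G->plug->F->R->A->L->F->refl->E->L'->B->R'->H->plug->C
Char 8 ('G'): step: R->7, L=3; G->plug->F->R->E->L->B->refl->H->L'->H->R'->E->plug->E
Char 9 ('G'): step: R->0, L->4 (L advanced); G->plug->F->R->H->L->E->refl->F->L'->E->R'->B->plug->B
Char 10 ('A'): step: R->1, L=4; A->plug->A->R->D->L->A->refl->C->L'->C->R'->D->plug->D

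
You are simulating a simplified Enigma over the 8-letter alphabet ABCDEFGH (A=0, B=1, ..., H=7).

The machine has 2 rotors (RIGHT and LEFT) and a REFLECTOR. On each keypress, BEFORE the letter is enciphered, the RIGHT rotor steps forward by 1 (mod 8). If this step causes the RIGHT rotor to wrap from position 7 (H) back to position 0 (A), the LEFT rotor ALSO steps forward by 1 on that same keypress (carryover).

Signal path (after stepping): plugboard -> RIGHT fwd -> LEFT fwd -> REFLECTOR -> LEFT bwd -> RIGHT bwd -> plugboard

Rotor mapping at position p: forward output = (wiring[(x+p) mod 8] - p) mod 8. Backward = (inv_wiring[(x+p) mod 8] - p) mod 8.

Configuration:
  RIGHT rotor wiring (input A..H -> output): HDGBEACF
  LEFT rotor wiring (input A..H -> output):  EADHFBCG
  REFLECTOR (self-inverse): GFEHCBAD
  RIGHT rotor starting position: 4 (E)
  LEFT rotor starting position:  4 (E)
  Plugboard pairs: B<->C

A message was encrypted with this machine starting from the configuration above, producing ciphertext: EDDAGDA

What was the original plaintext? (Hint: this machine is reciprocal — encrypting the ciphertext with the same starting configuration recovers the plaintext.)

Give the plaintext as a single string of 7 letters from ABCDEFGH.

Char 1 ('E'): step: R->5, L=4; E->plug->E->R->G->L->H->refl->D->L'->H->R'->H->plug->H
Char 2 ('D'): step: R->6, L=4; D->plug->D->R->F->L->E->refl->C->L'->D->R'->F->plug->F
Char 3 ('D'): step: R->7, L=4; D->plug->D->R->H->L->D->refl->H->L'->G->R'->A->plug->A
Char 4 ('A'): step: R->0, L->5 (L advanced); A->plug->A->R->H->L->A->refl->G->L'->F->R'->H->plug->H
Char 5 ('G'): step: R->1, L=5; G->plug->G->R->E->L->D->refl->H->L'->D->R'->D->plug->D
Char 6 ('D'): step: R->2, L=5; D->plug->D->R->G->L->C->refl->E->L'->A->R'->E->plug->E
Char 7 ('A'): step: R->3, L=5; A->plug->A->R->G->L->C->refl->E->L'->A->R'->G->plug->G

Answer: HFAHDEG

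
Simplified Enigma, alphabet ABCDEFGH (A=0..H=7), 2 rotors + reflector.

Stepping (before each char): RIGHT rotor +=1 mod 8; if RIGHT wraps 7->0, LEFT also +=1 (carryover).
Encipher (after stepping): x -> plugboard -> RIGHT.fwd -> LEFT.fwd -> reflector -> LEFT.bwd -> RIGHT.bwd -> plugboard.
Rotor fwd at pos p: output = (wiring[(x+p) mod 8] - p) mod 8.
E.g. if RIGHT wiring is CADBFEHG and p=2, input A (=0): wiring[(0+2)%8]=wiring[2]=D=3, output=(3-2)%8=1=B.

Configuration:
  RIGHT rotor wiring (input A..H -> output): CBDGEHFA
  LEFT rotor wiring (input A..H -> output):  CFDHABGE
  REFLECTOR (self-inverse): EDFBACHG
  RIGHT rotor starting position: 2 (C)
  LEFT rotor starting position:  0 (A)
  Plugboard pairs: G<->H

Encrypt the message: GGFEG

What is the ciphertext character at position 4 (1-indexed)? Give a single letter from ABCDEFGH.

Char 1 ('G'): step: R->3, L=0; G->plug->H->R->A->L->C->refl->F->L'->B->R'->B->plug->B
Char 2 ('G'): step: R->4, L=0; G->plug->H->R->C->L->D->refl->B->L'->F->R'->F->plug->F
Char 3 ('F'): step: R->5, L=0; F->plug->F->R->G->L->G->refl->H->L'->D->R'->C->plug->C
Char 4 ('E'): step: R->6, L=0; E->plug->E->R->F->L->B->refl->D->L'->C->R'->B->plug->B

B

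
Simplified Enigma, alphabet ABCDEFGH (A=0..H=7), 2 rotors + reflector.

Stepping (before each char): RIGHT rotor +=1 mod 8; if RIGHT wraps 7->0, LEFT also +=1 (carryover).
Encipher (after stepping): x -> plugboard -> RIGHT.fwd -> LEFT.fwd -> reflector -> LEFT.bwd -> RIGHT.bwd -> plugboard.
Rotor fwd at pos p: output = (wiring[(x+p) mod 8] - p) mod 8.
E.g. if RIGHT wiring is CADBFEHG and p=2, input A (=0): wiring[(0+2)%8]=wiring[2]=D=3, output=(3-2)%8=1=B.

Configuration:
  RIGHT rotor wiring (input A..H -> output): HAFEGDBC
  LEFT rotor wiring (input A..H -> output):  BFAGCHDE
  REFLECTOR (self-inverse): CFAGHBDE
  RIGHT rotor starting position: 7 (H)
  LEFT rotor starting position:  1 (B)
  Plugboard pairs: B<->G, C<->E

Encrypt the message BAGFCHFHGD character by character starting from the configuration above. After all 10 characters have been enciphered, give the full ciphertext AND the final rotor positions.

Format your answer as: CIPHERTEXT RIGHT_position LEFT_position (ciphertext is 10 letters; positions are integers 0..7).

Char 1 ('B'): step: R->0, L->2 (L advanced); B->plug->G->R->B->L->E->refl->H->L'->G->R'->E->plug->C
Char 2 ('A'): step: R->1, L=2; A->plug->A->R->H->L->D->refl->G->L'->A->R'->F->plug->F
Char 3 ('G'): step: R->2, L=2; G->plug->B->R->C->L->A->refl->C->L'->F->R'->G->plug->B
Char 4 ('F'): step: R->3, L=2; F->plug->F->R->E->L->B->refl->F->L'->D->R'->B->plug->G
Char 5 ('C'): step: R->4, L=2; C->plug->E->R->D->L->F->refl->B->L'->E->R'->F->plug->F
Char 6 ('H'): step: R->5, L=2; H->plug->H->R->B->L->E->refl->H->L'->G->R'->A->plug->A
Char 7 ('F'): step: R->6, L=2; F->plug->F->R->G->L->H->refl->E->L'->B->R'->C->plug->E
Char 8 ('H'): step: R->7, L=2; H->plug->H->R->C->L->A->refl->C->L'->F->R'->E->plug->C
Char 9 ('G'): step: R->0, L->3 (L advanced); G->plug->B->R->A->L->D->refl->G->L'->F->R'->C->plug->E
Char 10 ('D'): step: R->1, L=3; D->plug->D->R->F->L->G->refl->D->L'->A->R'->F->plug->F
Final: ciphertext=CFBGFAECEF, RIGHT=1, LEFT=3

Answer: CFBGFAECEF 1 3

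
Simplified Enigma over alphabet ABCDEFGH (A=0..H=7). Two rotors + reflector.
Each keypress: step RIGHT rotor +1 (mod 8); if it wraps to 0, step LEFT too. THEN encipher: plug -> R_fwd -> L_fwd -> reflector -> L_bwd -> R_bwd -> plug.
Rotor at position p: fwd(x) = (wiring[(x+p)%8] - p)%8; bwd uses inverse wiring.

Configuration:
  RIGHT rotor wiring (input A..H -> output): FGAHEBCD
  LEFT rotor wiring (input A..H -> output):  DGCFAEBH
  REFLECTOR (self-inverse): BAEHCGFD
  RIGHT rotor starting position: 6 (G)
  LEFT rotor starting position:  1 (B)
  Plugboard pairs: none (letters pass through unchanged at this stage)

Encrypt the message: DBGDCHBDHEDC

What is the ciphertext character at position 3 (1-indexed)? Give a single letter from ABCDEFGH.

Char 1 ('D'): step: R->7, L=1; D->plug->D->R->B->L->B->refl->A->L'->F->R'->F->plug->F
Char 2 ('B'): step: R->0, L->2 (L advanced); B->plug->B->R->G->L->B->refl->A->L'->A->R'->C->plug->C
Char 3 ('G'): step: R->1, L=2; G->plug->G->R->C->L->G->refl->F->L'->F->R'->A->plug->A

A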